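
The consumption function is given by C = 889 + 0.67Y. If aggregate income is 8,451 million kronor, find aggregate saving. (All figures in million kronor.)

C = 889 + 0.67(8451) = 889 + 5662.17 = 6551.17
S = Y − C = 8451 − 6551.17 = 1899.83

S = 1899.83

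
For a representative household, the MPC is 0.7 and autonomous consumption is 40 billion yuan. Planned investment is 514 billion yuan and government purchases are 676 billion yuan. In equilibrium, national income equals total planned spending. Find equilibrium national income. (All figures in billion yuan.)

Y = 4100

Y = C + I + G = 40 + 0.7Y + 514 + 676
Y − 0.7Y = 1230
0.3Y = 1230, so Y = 1230/0.3 = 4100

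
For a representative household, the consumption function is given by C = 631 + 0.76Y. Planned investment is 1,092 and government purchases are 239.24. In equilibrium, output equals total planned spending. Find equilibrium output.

Y = C + I + G = 631 + 0.76Y + 1092 + 239.24
Y − 0.76Y = 1962.24
0.24Y = 1962.24, so Y = 1962.24/0.24 = 8176

Y = 8176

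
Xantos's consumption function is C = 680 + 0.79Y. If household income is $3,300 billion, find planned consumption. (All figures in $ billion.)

C = 3287

C = 680 + 0.79(3300) = 680 + 2607 = 3287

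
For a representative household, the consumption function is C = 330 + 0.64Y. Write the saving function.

S = -330 + 0.36Y

S = Y − C = Y − (330 + 0.64Y) = -330 + (1 − 0.64)Y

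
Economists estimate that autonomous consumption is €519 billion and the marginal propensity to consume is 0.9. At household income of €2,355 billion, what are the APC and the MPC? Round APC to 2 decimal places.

APC = 1.12; MPC = 0.9

MPC = 0.9 (the slope of the consumption function)
C = 519 + 0.9(2355) = 2638.5, so APC = 2638.5/2355 = 1.12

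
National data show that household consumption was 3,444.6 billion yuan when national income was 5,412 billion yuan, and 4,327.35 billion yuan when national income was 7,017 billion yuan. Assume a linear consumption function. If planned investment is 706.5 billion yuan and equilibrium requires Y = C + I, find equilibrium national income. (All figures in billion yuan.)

Y = 2610

MPC = (4327.35 − 3444.6)/(7017 − 5412) = 882.75/1605 = 0.55
a = 3444.6 − 0.55(5412) = 468
Equilibrium: Y = 468 + 0.55Y + 706.5
0.45Y = 1174.5, so Y = 1174.5/0.45 = 2610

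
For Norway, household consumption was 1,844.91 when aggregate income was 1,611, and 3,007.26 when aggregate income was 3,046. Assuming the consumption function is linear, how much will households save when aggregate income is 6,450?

S = 685.5

MPC = (3007.26 − 1844.91)/(3046 − 1611) = 1162.35/1435 = 0.81
a = 1844.91 − 0.81(1611) = 1844.91 − 1304.91 = 540
C = 540 + 0.81(6450) = 5764.5
S = 6450 − 5764.5 = 685.5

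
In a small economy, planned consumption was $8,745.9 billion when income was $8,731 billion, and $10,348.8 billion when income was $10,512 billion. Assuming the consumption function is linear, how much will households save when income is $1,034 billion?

MPC = (10348.8 − 8745.9)/(10512 − 8731) = 1602.9/1781 = 0.9
a = 8745.9 − 0.9(8731) = 8745.9 − 7857.9 = 888
C = 888 + 0.9(1034) = 1818.6
S = 1034 − 1818.6 = -784.6

S = -784.6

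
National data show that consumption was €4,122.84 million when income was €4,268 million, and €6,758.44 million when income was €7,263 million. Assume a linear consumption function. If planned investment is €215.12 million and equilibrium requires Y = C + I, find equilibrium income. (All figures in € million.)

Y = 4851

MPC = (6758.44 − 4122.84)/(7263 − 4268) = 2635.6/2995 = 0.88
a = 4122.84 − 0.88(4268) = 367
Equilibrium: Y = 367 + 0.88Y + 215.12
0.12Y = 582.12, so Y = 582.12/0.12 = 4851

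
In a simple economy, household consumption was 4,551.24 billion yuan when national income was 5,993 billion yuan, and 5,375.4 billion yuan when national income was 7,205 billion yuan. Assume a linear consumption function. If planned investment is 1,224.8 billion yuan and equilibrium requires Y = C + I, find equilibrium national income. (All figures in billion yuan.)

MPC = (5375.4 − 4551.24)/(7205 − 5993) = 824.16/1212 = 0.68
a = 4551.24 − 0.68(5993) = 476
Equilibrium: Y = 476 + 0.68Y + 1224.8
0.32Y = 1700.8, so Y = 1700.8/0.32 = 5315

Y = 5315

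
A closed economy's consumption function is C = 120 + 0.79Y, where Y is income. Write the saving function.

S = Y − C = Y − (120 + 0.79Y) = -120 + (1 − 0.79)Y

S = -120 + 0.21Y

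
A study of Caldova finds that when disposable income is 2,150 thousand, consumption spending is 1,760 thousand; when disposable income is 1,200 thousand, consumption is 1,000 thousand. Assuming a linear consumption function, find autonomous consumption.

MPC = ΔC/ΔY = (1760 − 1000)/(2150 − 1200) = 760/950 = 0.8
a = C − MPC·Y = 1000 − 0.8(1200) = 1000 − 960 = 40

a = 40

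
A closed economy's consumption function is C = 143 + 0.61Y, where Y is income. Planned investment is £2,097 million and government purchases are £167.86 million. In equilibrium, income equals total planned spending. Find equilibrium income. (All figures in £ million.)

Y = 6174

Y = C + I + G = 143 + 0.61Y + 2097 + 167.86
Y − 0.61Y = 2407.86
0.39Y = 2407.86, so Y = 2407.86/0.39 = 6174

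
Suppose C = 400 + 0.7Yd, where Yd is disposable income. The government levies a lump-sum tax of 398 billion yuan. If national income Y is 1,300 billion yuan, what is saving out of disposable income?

S = -129.4

Yd = Y − T = 1300 − 398 = 902
C = 400 + 0.7(902) = 400 + 631.4 = 1031.4
S = Yd − C = 902 − 1031.4 = -129.4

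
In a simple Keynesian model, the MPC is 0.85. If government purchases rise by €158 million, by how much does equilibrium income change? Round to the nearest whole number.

The multiplier is 1/(1 − MPC) = 1/0.15.
ΔY = 158/0.15 = 1053.33 ≈ 1053

ΔY ≈ 1053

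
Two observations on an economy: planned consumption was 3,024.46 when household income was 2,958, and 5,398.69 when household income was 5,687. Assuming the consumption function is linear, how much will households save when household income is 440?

S = -393.8

MPC = (5398.69 − 3024.46)/(5687 − 2958) = 2374.23/2729 = 0.87
a = 3024.46 − 0.87(2958) = 3024.46 − 2573.46 = 451
C = 451 + 0.87(440) = 833.8
S = 440 − 833.8 = -393.8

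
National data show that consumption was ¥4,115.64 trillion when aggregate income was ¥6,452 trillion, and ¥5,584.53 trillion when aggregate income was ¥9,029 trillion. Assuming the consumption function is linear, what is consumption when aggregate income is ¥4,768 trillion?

C = 3155.76

MPC = (5584.53 − 4115.64)/(9029 − 6452) = 1468.89/2577 = 0.57
a = 4115.64 − 0.57(6452) = 4115.64 − 3677.64 = 438
C = 438 + 0.57(4768) = 438 + 2717.76 = 3155.76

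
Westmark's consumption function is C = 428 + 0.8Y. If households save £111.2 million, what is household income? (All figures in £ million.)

S = Y − C = -428 + 0.2Y
-428 + 0.2Y = 111.2, so 0.2Y = 539.2 and Y = 2696

Y = 2696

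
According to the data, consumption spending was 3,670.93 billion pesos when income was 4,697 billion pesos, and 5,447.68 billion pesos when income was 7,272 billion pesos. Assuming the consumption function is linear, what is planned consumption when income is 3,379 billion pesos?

C = 2761.51

MPC = (5447.68 − 3670.93)/(7272 − 4697) = 1776.75/2575 = 0.69
a = 3670.93 − 0.69(4697) = 3670.93 − 3240.93 = 430
C = 430 + 0.69(3379) = 430 + 2331.51 = 2761.51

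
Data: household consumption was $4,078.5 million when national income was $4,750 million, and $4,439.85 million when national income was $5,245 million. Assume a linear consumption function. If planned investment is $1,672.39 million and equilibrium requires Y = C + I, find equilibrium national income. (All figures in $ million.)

Y = 8457

MPC = (4439.85 − 4078.5)/(5245 − 4750) = 361.35/495 = 0.73
a = 4078.5 − 0.73(4750) = 611
Equilibrium: Y = 611 + 0.73Y + 1672.39
0.27Y = 2283.39, so Y = 2283.39/0.27 = 8457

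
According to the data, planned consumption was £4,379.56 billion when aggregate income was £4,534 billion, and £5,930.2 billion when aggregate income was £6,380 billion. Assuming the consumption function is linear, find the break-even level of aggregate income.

Y = 3568.75

MPC = (5930.2 − 4379.56)/(6380 − 4534) = 1550.64/1846 = 0.84
a = 4379.56 − 0.84(4534) = 4379.56 − 3808.56 = 571
Break-even: Y = a/(1−MPC) = 571/0.16 = 3568.75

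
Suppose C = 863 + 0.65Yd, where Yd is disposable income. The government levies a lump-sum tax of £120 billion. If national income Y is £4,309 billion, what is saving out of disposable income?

S = 603.15

Yd = Y − T = 4309 − 120 = 4189
C = 863 + 0.65(4189) = 863 + 2722.85 = 3585.85
S = Yd − C = 4189 − 3585.85 = 603.15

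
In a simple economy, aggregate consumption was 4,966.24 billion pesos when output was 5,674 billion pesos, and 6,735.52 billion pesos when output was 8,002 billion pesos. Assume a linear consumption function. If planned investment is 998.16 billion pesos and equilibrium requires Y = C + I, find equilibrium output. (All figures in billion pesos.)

Y = 6884

MPC = (6735.52 − 4966.24)/(8002 − 5674) = 1769.28/2328 = 0.76
a = 4966.24 − 0.76(5674) = 654
Equilibrium: Y = 654 + 0.76Y + 998.16
0.24Y = 1652.16, so Y = 1652.16/0.24 = 6884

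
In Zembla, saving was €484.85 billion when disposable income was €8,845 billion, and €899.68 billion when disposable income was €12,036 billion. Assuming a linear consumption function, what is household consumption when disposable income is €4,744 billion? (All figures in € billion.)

MPS = ΔS/ΔY = (899.68 − 484.85)/(12036 − 8845) = 414.83/3191 = 0.13
MPC = 1 − MPS = 0.87
Autonomous saving = 484.85 − 0.13(8845) = -665, so a = 665
C = 665 + 0.87(4744) = 665 + 4127.28 = 4792.28

C = 4792.28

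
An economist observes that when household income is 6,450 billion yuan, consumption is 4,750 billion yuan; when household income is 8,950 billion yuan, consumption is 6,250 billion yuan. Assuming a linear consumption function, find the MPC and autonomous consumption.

MPC = ΔC/ΔY = (6250 − 4750)/(8950 − 6450) = 1500/2500 = 0.6
a = C − MPC·Y = 4750 − 0.6(6450) = 4750 − 3870 = 880

MPC = 0.6; a = 880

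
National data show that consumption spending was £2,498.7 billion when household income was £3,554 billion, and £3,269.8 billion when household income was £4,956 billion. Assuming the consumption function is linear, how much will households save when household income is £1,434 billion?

MPC = (3269.8 − 2498.7)/(4956 − 3554) = 771.1/1402 = 0.55
a = 2498.7 − 0.55(3554) = 2498.7 − 1954.7 = 544
C = 544 + 0.55(1434) = 1332.7
S = 1434 − 1332.7 = 101.3

S = 101.3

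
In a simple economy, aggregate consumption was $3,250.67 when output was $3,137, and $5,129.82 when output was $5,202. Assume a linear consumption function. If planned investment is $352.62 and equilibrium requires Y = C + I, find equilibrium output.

MPC = (5129.82 − 3250.67)/(5202 − 3137) = 1879.15/2065 = 0.91
a = 3250.67 − 0.91(3137) = 396
Equilibrium: Y = 396 + 0.91Y + 352.62
0.09Y = 748.62, so Y = 748.62/0.09 = 8318

Y = 8318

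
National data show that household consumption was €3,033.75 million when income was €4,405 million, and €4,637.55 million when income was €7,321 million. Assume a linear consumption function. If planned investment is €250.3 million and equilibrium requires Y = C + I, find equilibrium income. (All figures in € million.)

MPC = (4637.55 − 3033.75)/(7321 − 4405) = 1603.8/2916 = 0.55
a = 3033.75 − 0.55(4405) = 611
Equilibrium: Y = 611 + 0.55Y + 250.3
0.45Y = 861.3, so Y = 861.3/0.45 = 1914

Y = 1914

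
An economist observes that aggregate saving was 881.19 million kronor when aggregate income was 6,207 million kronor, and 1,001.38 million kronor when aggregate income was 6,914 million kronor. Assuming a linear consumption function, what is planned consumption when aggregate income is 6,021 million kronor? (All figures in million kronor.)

MPS = ΔS/ΔY = (1001.38 − 881.19)/(6914 − 6207) = 120.19/707 = 0.17
MPC = 1 − MPS = 0.83
Autonomous saving = 881.19 − 0.17(6207) = -174, so a = 174
C = 174 + 0.83(6021) = 174 + 4997.43 = 5171.43

C = 5171.43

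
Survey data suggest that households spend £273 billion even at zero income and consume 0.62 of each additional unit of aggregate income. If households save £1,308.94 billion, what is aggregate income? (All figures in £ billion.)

S = Y − C = -273 + 0.38Y
-273 + 0.38Y = 1308.94, so 0.38Y = 1581.94 and Y = 4163

Y = 4163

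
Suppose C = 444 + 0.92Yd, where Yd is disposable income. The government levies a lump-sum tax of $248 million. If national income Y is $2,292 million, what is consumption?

C = 2324.48

Yd = Y − T = 2292 − 248 = 2044
C = 444 + 0.92(2044) = 444 + 1880.48 = 2324.48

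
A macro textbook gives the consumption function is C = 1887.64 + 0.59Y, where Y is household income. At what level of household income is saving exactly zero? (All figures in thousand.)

Y = 4604

At break-even, C = Y: 1887.64 + 0.59Y = Y
0.41Y = 1887.64, so Y = 1887.64/0.41 = 4604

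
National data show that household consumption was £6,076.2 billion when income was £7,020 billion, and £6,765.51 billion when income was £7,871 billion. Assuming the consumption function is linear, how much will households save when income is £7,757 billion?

MPC = (6765.51 − 6076.2)/(7871 − 7020) = 689.31/851 = 0.81
a = 6076.2 − 0.81(7020) = 6076.2 − 5686.2 = 390
C = 390 + 0.81(7757) = 6673.17
S = 7757 − 6673.17 = 1083.83

S = 1083.83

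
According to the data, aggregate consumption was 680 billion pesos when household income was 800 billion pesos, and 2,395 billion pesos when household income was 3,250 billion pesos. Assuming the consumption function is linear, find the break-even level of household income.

MPC = (2395 − 680)/(3250 − 800) = 1715/2450 = 0.7
a = 680 − 0.7(800) = 680 − 560 = 120
Break-even: Y = a/(1−MPC) = 120/0.3 = 400

Y = 400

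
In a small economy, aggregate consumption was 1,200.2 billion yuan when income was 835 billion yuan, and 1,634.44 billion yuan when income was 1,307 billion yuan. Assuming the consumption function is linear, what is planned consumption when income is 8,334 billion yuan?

MPC = (1634.44 − 1200.2)/(1307 − 835) = 434.24/472 = 0.92
a = 1200.2 − 0.92(835) = 1200.2 − 768.2 = 432
C = 432 + 0.92(8334) = 432 + 7667.28 = 8099.28

C = 8099.28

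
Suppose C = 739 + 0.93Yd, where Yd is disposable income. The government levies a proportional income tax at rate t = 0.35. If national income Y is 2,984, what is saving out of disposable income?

Yd = (1 − 0.35)(2984) = 0.65(2984) = 1939.6
C = 739 + 0.93(1939.6) = 739 + 1803.828 = 2542.828
S = Yd − C = 1939.6 − 2542.828 = -603.228

S = -603.228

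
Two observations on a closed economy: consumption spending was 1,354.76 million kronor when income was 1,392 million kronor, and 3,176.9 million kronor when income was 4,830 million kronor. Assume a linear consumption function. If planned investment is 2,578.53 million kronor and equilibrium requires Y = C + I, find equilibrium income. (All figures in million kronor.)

MPC = (3176.9 − 1354.76)/(4830 − 1392) = 1822.14/3438 = 0.53
a = 1354.76 − 0.53(1392) = 617
Equilibrium: Y = 617 + 0.53Y + 2578.53
0.47Y = 3195.53, so Y = 3195.53/0.47 = 6799

Y = 6799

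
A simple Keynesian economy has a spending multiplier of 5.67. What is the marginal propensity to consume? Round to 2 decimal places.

k = 1/(1 − MPC), so 1 − MPC = 1/k = 1/5.67 = 0.1764
MPC = 1 − 0.1764 = 0.82

MPC = 0.82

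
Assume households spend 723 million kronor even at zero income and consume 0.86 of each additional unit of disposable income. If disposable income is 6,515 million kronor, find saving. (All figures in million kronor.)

S = 189.1

C = 723 + 0.86(6515) = 723 + 5602.9 = 6325.9
S = Y − C = 6515 − 6325.9 = 189.1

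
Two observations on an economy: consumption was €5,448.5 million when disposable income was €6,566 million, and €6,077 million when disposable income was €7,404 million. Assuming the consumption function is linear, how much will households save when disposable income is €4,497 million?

S = 600.25

MPC = (6077 − 5448.5)/(7404 − 6566) = 628.5/838 = 0.75
a = 5448.5 − 0.75(6566) = 5448.5 − 4924.5 = 524
C = 524 + 0.75(4497) = 3896.75
S = 4497 − 3896.75 = 600.25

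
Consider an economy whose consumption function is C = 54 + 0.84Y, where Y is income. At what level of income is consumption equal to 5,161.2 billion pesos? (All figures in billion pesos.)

Y = 6080

54 + 0.84Y = 5161.2
0.84Y = 5107.2, so Y = 5107.2/0.84 = 6080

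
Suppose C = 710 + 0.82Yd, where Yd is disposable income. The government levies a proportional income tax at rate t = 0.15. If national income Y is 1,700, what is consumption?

C = 1894.9

Yd = (1 − 0.15)(1700) = 0.85(1700) = 1445
C = 710 + 0.82(1445) = 710 + 1184.9 = 1894.9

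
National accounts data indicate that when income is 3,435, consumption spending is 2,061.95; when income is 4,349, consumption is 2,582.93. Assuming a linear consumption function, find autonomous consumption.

a = 104

MPC = ΔC/ΔY = (2582.93 − 2061.95)/(4349 − 3435) = 520.98/914 = 0.57
a = C − MPC·Y = 2061.95 − 0.57(3435) = 2061.95 − 1957.95 = 104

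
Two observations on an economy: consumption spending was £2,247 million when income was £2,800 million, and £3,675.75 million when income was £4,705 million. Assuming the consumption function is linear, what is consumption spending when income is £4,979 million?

MPC = (3675.75 − 2247)/(4705 − 2800) = 1428.75/1905 = 0.75
a = 2247 − 0.75(2800) = 2247 − 2100 = 147
C = 147 + 0.75(4979) = 147 + 3734.25 = 3881.25

C = 3881.25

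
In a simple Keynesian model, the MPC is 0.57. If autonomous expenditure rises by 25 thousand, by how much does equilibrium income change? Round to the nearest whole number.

The multiplier is 1/(1 − MPC) = 1/0.43.
ΔY = 25/0.43 = 58.14 ≈ 58

ΔY ≈ 58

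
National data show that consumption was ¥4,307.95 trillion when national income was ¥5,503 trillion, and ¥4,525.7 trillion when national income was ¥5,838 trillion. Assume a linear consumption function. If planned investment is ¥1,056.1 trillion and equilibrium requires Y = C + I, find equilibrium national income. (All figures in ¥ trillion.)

Y = 5106

MPC = (4525.7 − 4307.95)/(5838 − 5503) = 217.75/335 = 0.65
a = 4307.95 − 0.65(5503) = 731
Equilibrium: Y = 731 + 0.65Y + 1056.1
0.35Y = 1787.1, so Y = 1787.1/0.35 = 5106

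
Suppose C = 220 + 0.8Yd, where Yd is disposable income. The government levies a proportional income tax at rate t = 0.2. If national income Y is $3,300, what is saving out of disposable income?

S = 308

Yd = (1 − 0.2)(3300) = 0.8(3300) = 2640
C = 220 + 0.8(2640) = 220 + 2112 = 2332
S = Yd − C = 2640 − 2332 = 308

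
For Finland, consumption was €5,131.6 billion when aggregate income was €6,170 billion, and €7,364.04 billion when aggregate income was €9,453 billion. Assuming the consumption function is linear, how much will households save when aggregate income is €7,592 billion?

MPC = (7364.04 − 5131.6)/(9453 − 6170) = 2232.44/3283 = 0.68
a = 5131.6 − 0.68(6170) = 5131.6 − 4195.6 = 936
C = 936 + 0.68(7592) = 6098.56
S = 7592 − 6098.56 = 1493.44

S = 1493.44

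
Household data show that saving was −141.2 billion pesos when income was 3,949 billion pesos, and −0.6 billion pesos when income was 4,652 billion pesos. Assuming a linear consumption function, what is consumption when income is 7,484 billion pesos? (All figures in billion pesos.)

MPS = ΔS/ΔY = (-0.6 − (-141.2))/(4652 − 3949) = 140.6/703 = 0.2
MPC = 1 − MPS = 0.8
Autonomous saving = -141.2 − 0.2(3949) = -931, so a = 931
C = 931 + 0.8(7484) = 931 + 5987.2 = 6918.2

C = 6918.2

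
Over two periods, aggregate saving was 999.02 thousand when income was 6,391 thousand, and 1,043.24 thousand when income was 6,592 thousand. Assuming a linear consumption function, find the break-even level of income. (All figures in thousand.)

Y = 1850

MPS = ΔS/ΔY = (1043.24 − 999.02)/(6592 − 6391) = 44.22/201 = 0.22
MPC = 1 − MPS = 0.78
From S(6391) = 999.02: −a + 0.22(6391) = 999.02, so a = 1406.02 − 999.02 = 407
Break-even (S = 0): Y = a/MPS = 407/0.22 = 1850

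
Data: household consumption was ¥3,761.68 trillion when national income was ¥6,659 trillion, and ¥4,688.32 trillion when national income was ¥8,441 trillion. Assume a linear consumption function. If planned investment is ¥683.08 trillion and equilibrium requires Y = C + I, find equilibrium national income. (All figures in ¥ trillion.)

Y = 2046

MPC = (4688.32 − 3761.68)/(8441 − 6659) = 926.64/1782 = 0.52
a = 3761.68 − 0.52(6659) = 299
Equilibrium: Y = 299 + 0.52Y + 683.08
0.48Y = 982.08, so Y = 982.08/0.48 = 2046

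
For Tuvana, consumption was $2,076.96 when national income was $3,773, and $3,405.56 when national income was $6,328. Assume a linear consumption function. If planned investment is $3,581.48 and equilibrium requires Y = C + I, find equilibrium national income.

Y = 7701

MPC = (3405.56 − 2076.96)/(6328 − 3773) = 1328.6/2555 = 0.52
a = 2076.96 − 0.52(3773) = 115
Equilibrium: Y = 115 + 0.52Y + 3581.48
0.48Y = 3696.48, so Y = 3696.48/0.48 = 7701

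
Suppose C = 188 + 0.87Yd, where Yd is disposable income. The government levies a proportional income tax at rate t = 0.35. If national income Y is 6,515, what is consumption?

Yd = (1 − 0.35)(6515) = 0.65(6515) = 4234.75
C = 188 + 0.87(4234.75) = 188 + 3684.2325 = 3872.2325

C = 3872.2325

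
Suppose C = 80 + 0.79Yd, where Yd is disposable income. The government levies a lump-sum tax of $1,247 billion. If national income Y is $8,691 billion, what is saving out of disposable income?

Yd = Y − T = 8691 − 1247 = 7444
C = 80 + 0.79(7444) = 80 + 5880.76 = 5960.76
S = Yd − C = 7444 − 5960.76 = 1483.24

S = 1483.24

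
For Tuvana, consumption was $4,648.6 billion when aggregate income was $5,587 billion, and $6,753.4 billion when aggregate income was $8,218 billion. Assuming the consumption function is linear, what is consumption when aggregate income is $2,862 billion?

MPC = (6753.4 − 4648.6)/(8218 − 5587) = 2104.8/2631 = 0.8
a = 4648.6 − 0.8(5587) = 4648.6 − 4469.6 = 179
C = 179 + 0.8(2862) = 179 + 2289.6 = 2468.6

C = 2468.6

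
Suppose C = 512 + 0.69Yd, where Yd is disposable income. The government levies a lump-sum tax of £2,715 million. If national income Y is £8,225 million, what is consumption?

C = 4313.9

Yd = Y − T = 8225 − 2715 = 5510
C = 512 + 0.69(5510) = 512 + 3801.9 = 4313.9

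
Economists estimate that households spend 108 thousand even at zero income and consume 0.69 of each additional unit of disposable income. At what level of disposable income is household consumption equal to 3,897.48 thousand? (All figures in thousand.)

108 + 0.69Y = 3897.48
0.69Y = 3789.48, so Y = 3789.48/0.69 = 5492

Y = 5492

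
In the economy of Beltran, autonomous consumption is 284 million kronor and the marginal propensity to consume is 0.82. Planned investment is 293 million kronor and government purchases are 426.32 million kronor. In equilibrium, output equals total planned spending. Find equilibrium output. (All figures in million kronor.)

Y = 5574

Y = C + I + G = 284 + 0.82Y + 293 + 426.32
Y − 0.82Y = 1003.32
0.18Y = 1003.32, so Y = 1003.32/0.18 = 5574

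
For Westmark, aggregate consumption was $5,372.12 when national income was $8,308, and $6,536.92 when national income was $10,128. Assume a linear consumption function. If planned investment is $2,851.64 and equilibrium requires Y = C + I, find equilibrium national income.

Y = 8074

MPC = (6536.92 − 5372.12)/(10128 − 8308) = 1164.8/1820 = 0.64
a = 5372.12 − 0.64(8308) = 55
Equilibrium: Y = 55 + 0.64Y + 2851.64
0.36Y = 2906.64, so Y = 2906.64/0.36 = 8074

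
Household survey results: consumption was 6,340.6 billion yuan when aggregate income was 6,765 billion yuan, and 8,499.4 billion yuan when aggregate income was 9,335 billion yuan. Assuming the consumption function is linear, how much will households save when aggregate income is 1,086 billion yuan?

MPC = (8499.4 − 6340.6)/(9335 − 6765) = 2158.8/2570 = 0.84
a = 6340.6 − 0.84(6765) = 6340.6 − 5682.6 = 658
C = 658 + 0.84(1086) = 1570.24
S = 1086 − 1570.24 = -484.24

S = -484.24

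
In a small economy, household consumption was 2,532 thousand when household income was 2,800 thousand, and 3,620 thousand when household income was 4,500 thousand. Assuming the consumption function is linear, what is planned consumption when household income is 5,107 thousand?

MPC = (3620 − 2532)/(4500 − 2800) = 1088/1700 = 0.64
a = 2532 − 0.64(2800) = 2532 − 1792 = 740
C = 740 + 0.64(5107) = 740 + 3268.48 = 4008.48

C = 4008.48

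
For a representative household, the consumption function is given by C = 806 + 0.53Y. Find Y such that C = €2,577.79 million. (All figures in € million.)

806 + 0.53Y = 2577.79
0.53Y = 1771.79, so Y = 1771.79/0.53 = 3343

Y = 3343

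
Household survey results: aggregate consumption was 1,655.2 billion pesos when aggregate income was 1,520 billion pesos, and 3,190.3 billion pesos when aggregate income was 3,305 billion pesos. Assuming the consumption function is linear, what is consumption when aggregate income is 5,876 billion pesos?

C = 5401.36

MPC = (3190.3 − 1655.2)/(3305 − 1520) = 1535.1/1785 = 0.86
a = 1655.2 − 0.86(1520) = 1655.2 − 1307.2 = 348
C = 348 + 0.86(5876) = 348 + 5053.36 = 5401.36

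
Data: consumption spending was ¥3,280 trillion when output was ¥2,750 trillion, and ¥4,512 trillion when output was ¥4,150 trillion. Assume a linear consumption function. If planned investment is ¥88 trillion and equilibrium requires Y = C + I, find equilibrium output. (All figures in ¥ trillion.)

Y = 7900

MPC = (4512 − 3280)/(4150 − 2750) = 1232/1400 = 0.88
a = 3280 − 0.88(2750) = 860
Equilibrium: Y = 860 + 0.88Y + 88
0.12Y = 948, so Y = 948/0.12 = 7900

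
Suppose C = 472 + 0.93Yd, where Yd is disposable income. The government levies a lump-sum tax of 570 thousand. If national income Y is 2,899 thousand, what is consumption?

C = 2637.97

Yd = Y − T = 2899 − 570 = 2329
C = 472 + 0.93(2329) = 472 + 2165.97 = 2637.97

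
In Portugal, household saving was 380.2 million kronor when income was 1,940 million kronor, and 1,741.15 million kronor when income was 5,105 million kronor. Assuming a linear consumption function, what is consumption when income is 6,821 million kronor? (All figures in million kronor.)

MPS = ΔS/ΔY = (1741.15 − 380.2)/(5105 − 1940) = 1360.95/3165 = 0.43
MPC = 1 − MPS = 0.57
Autonomous saving = 380.2 − 0.43(1940) = -454, so a = 454
C = 454 + 0.57(6821) = 454 + 3887.97 = 4341.97

C = 4341.97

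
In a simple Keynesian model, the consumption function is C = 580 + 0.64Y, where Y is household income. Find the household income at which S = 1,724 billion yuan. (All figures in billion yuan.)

S = Y − C = -580 + 0.36Y
-580 + 0.36Y = 1724, so 0.36Y = 2304 and Y = 6400

Y = 6400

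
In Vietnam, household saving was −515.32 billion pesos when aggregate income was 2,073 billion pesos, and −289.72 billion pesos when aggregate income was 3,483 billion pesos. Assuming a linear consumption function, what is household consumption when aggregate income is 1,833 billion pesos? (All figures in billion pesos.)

C = 2386.72

MPS = ΔS/ΔY = (-289.72 − (-515.32))/(3483 − 2073) = 225.6/1410 = 0.16
MPC = 1 − MPS = 0.84
Autonomous saving = -515.32 − 0.16(2073) = -847, so a = 847
C = 847 + 0.84(1833) = 847 + 1539.72 = 2386.72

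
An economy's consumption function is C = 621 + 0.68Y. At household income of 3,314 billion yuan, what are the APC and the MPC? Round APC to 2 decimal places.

MPC = 0.68 (the slope of the consumption function)
C = 621 + 0.68(3314) = 2874.52, so APC = 2874.52/3314 = 0.87

APC = 0.87; MPC = 0.68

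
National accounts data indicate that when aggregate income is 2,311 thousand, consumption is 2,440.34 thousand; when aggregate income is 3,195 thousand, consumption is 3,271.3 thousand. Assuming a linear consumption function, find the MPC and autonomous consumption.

MPC = ΔC/ΔY = (3271.3 − 2440.34)/(3195 − 2311) = 830.96/884 = 0.94
a = C − MPC·Y = 2440.34 − 0.94(2311) = 2440.34 − 2172.34 = 268

MPC = 0.94; a = 268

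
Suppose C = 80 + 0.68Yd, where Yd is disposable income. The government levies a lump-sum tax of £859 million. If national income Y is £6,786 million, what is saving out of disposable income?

S = 1816.64

Yd = Y − T = 6786 − 859 = 5927
C = 80 + 0.68(5927) = 80 + 4030.36 = 4110.36
S = Yd − C = 5927 − 4110.36 = 1816.64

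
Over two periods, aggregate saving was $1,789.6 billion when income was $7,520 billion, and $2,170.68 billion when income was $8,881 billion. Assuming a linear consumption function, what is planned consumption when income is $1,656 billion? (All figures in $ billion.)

C = 1508.32

MPS = ΔS/ΔY = (2170.68 − 1789.6)/(8881 − 7520) = 381.08/1361 = 0.28
MPC = 1 − MPS = 0.72
Autonomous saving = 1789.6 − 0.28(7520) = -316, so a = 316
C = 316 + 0.72(1656) = 316 + 1192.32 = 1508.32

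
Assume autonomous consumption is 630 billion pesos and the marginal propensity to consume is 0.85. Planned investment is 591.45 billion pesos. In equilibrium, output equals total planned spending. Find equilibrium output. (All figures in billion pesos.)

Y = C + I = 630 + 0.85Y + 591.45
Y − 0.85Y = 1221.45
0.15Y = 1221.45, so Y = 1221.45/0.15 = 8143

Y = 8143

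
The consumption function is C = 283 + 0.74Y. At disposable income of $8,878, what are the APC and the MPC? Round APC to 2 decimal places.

APC = 0.77; MPC = 0.74

MPC = 0.74 (the slope of the consumption function)
C = 283 + 0.74(8878) = 6852.72, so APC = 6852.72/8878 = 0.77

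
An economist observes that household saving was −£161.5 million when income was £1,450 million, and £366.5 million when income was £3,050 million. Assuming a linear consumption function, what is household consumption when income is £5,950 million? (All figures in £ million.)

MPS = ΔS/ΔY = (366.5 − (-161.5))/(3050 − 1450) = 528/1600 = 0.33
MPC = 1 − MPS = 0.67
Autonomous saving = -161.5 − 0.33(1450) = -640, so a = 640
C = 640 + 0.67(5950) = 640 + 3986.5 = 4626.5

C = 4626.5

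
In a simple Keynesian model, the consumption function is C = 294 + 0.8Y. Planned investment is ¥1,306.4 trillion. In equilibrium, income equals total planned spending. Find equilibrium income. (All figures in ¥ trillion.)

Y = C + I = 294 + 0.8Y + 1306.4
Y − 0.8Y = 1600.4
0.2Y = 1600.4, so Y = 1600.4/0.2 = 8002

Y = 8002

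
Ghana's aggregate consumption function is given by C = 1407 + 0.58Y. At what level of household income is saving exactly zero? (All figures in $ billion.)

At break-even, C = Y: 1407 + 0.58Y = Y
0.42Y = 1407, so Y = 1407/0.42 = 3350

Y = 3350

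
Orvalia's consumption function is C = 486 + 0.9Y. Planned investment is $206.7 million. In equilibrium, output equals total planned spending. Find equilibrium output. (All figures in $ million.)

Y = 6927

Y = C + I = 486 + 0.9Y + 206.7
Y − 0.9Y = 692.7
0.1Y = 692.7, so Y = 692.7/0.1 = 6927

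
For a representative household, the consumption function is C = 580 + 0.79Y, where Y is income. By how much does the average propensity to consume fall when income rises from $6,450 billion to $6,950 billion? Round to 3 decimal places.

ΔAPC = 0.006

At Y = 6450: C = 580 + 0.79(6450) = 5675.5, APC = 5675.5/6450 = 0.8799
At Y = 6950: C = 6070.5, APC = 6070.5/6950 = 0.8735
Fall in APC = 0.8799 − 0.8735 = 0.0064 ≈ 0.006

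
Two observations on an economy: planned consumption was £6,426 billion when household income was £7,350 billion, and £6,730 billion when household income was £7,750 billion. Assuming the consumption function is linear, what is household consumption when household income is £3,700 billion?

C = 3652

MPC = (6730 − 6426)/(7750 − 7350) = 304/400 = 0.76
a = 6426 − 0.76(7350) = 6426 − 5586 = 840
C = 840 + 0.76(3700) = 840 + 2812 = 3652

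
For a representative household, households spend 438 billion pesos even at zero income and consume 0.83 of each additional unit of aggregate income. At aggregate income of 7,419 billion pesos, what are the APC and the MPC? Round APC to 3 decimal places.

MPC = 0.83 (the slope of the consumption function)
C = 438 + 0.83(7419) = 6595.77, so APC = 6595.77/7419 = 0.889

APC = 0.889; MPC = 0.83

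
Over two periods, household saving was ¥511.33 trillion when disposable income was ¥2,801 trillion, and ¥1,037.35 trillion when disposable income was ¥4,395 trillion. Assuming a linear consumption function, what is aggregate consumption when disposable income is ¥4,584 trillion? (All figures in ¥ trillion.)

C = 3484.28

MPS = ΔS/ΔY = (1037.35 − 511.33)/(4395 − 2801) = 526.02/1594 = 0.33
MPC = 1 − MPS = 0.67
Autonomous saving = 511.33 − 0.33(2801) = -413, so a = 413
C = 413 + 0.67(4584) = 413 + 3071.28 = 3484.28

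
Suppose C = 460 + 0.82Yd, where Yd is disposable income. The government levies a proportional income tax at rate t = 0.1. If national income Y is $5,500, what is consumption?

Yd = (1 − 0.1)(5500) = 0.9(5500) = 4950
C = 460 + 0.82(4950) = 460 + 4059 = 4519

C = 4519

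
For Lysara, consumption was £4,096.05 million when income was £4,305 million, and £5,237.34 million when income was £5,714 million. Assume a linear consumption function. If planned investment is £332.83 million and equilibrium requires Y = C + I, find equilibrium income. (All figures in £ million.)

Y = 4957

MPC = (5237.34 − 4096.05)/(5714 − 4305) = 1141.29/1409 = 0.81
a = 4096.05 − 0.81(4305) = 609
Equilibrium: Y = 609 + 0.81Y + 332.83
0.19Y = 941.83, so Y = 941.83/0.19 = 4957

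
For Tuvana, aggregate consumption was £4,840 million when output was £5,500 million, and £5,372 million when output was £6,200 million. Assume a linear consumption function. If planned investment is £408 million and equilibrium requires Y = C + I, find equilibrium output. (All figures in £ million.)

MPC = (5372 − 4840)/(6200 − 5500) = 532/700 = 0.76
a = 4840 − 0.76(5500) = 660
Equilibrium: Y = 660 + 0.76Y + 408
0.24Y = 1068, so Y = 1068/0.24 = 4450

Y = 4450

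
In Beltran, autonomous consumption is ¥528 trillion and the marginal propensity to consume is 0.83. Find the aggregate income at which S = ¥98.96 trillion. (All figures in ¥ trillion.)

S = Y − C = -528 + 0.17Y
-528 + 0.17Y = 98.96, so 0.17Y = 626.96 and Y = 3688

Y = 3688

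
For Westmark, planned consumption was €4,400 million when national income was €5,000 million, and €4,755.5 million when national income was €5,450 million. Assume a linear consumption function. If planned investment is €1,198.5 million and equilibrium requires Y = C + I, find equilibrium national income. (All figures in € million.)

Y = 7850

MPC = (4755.5 − 4400)/(5450 − 5000) = 355.5/450 = 0.79
a = 4400 − 0.79(5000) = 450
Equilibrium: Y = 450 + 0.79Y + 1198.5
0.21Y = 1648.5, so Y = 1648.5/0.21 = 7850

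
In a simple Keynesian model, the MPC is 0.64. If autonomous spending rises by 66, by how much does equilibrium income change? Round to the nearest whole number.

ΔY ≈ 183

The multiplier is 1/(1 − MPC) = 1/0.36.
ΔY = 66/0.36 = 183.33 ≈ 183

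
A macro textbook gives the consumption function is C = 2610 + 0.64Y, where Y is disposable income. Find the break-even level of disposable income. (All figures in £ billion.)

At break-even, C = Y: 2610 + 0.64Y = Y
0.36Y = 2610, so Y = 2610/0.36 = 7250

Y = 7250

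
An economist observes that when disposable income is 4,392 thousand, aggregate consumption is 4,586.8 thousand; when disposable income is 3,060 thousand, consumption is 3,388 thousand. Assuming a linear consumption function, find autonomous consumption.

MPC = ΔC/ΔY = (4586.8 − 3388)/(4392 − 3060) = 1198.8/1332 = 0.9
a = C − MPC·Y = 3388 − 0.9(3060) = 3388 − 2754 = 634

a = 634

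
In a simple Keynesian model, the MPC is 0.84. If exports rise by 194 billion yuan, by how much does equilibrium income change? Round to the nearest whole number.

ΔY ≈ 1213

The multiplier is 1/(1 − MPC) = 1/0.16.
ΔY = 194/0.16 = 1212.50 ≈ 1213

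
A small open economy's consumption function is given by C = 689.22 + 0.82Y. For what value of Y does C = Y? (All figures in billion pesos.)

At break-even, C = Y: 689.22 + 0.82Y = Y
0.18Y = 689.22, so Y = 689.22/0.18 = 3829

Y = 3829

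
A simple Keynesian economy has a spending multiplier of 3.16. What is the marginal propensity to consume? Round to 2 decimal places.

k = 1/(1 − MPC), so 1 − MPC = 1/k = 1/3.16 = 0.3165
MPC = 1 − 0.3165 = 0.68

MPC = 0.68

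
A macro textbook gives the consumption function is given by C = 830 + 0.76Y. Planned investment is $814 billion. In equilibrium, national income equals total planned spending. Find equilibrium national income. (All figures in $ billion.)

Y = C + I = 830 + 0.76Y + 814
Y − 0.76Y = 1644
0.24Y = 1644, so Y = 1644/0.24 = 6850

Y = 6850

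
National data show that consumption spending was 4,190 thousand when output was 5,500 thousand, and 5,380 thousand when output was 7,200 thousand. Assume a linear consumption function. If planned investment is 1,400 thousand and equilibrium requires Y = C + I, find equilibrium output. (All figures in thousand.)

Y = 5800

MPC = (5380 − 4190)/(7200 − 5500) = 1190/1700 = 0.7
a = 4190 − 0.7(5500) = 340
Equilibrium: Y = 340 + 0.7Y + 1400
0.3Y = 1740, so Y = 1740/0.3 = 5800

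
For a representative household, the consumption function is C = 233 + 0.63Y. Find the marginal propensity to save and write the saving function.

MPS = 1 − MPC = 1 − 0.63 = 0.37
S = Y − C = -233 + 0.37Y

MPS = 0.37; S = -233 + 0.37Y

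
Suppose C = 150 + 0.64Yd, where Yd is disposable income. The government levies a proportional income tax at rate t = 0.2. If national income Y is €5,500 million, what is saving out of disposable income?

Yd = (1 − 0.2)(5500) = 0.8(5500) = 4400
C = 150 + 0.64(4400) = 150 + 2816 = 2966
S = Yd − C = 4400 − 2966 = 1434

S = 1434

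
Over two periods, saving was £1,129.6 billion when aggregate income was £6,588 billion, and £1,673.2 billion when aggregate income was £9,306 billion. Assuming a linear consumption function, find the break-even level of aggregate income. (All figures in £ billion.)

MPS = ΔS/ΔY = (1673.2 − 1129.6)/(9306 − 6588) = 543.6/2718 = 0.2
MPC = 1 − MPS = 0.8
From S(6588) = 1129.6: −a + 0.2(6588) = 1129.6, so a = 1317.6 − 1129.6 = 188
Break-even (S = 0): Y = a/MPS = 188/0.2 = 940

Y = 940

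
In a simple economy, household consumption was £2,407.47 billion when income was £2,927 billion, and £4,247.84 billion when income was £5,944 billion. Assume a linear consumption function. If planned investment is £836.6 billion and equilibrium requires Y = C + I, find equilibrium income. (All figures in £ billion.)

MPC = (4247.84 − 2407.47)/(5944 − 2927) = 1840.37/3017 = 0.61
a = 2407.47 − 0.61(2927) = 622
Equilibrium: Y = 622 + 0.61Y + 836.6
0.39Y = 1458.6, so Y = 1458.6/0.39 = 3740

Y = 3740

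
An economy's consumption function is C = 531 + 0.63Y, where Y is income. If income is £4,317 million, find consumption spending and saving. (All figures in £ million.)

C = 3250.71; S = 1066.29

C = 531 + 0.63(4317) = 531 + 2719.71 = 3250.71
S = Y − C = 4317 − 3250.71 = 1066.29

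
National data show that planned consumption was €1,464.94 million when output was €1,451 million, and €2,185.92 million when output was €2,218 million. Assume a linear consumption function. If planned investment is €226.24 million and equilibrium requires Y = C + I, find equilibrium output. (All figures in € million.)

Y = 5454

MPC = (2185.92 − 1464.94)/(2218 − 1451) = 720.98/767 = 0.94
a = 1464.94 − 0.94(1451) = 101
Equilibrium: Y = 101 + 0.94Y + 226.24
0.06Y = 327.24, so Y = 327.24/0.06 = 5454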